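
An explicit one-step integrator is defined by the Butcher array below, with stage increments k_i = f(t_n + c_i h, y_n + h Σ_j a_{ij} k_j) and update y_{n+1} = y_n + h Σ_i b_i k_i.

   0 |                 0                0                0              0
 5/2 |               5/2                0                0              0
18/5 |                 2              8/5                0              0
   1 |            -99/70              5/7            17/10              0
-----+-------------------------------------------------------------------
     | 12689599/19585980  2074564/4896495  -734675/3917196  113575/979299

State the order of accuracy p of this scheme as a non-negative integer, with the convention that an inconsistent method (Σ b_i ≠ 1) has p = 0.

b = (12689599/19585980, 2074564/4896495, -734675/3917196, 113575/979299)
c = (0, 5/2, 18/5, 1)
Ac = (0, 0, 4, 2767/350)
Σ b_i: 12689599/19585980·1 + 2074564/4896495·1 + (-734675/3917196)·1 + 113575/979299·1 = 1 ✓
b·c: 2074564/4896495·5/2 + (-734675/3917196)·18/5 + 113575/979299·1 = 1/2 ✓
b·c²: 2074564/4896495·25/4 + (-734675/3917196)·324/25 + 113575/979299·1 = 1/3 ✓
b·Ac: (-734675/3917196)·4 + 113575/979299·2767/350 = 1/6 ✓
b·c³: 2074564/4896495·125/8 + (-734675/3917196)·5832/125 + 113575/979299·1 = -6575539/3264330 ≠ 1/4 ⇒ order 3.
b·(c∘Ac): (-734675/3917196)·72/5 + 113575/979299·2767/350 = -3493877/1958598 ≠ 1/8
b·Ac²: (-734675/3917196)·10 + 113575/979299·92737/3500 = 7817521/6528660 ≠ 1/12
b·A²c: 113575/979299·34/5 = 772310/979299 ≠ 1/24

3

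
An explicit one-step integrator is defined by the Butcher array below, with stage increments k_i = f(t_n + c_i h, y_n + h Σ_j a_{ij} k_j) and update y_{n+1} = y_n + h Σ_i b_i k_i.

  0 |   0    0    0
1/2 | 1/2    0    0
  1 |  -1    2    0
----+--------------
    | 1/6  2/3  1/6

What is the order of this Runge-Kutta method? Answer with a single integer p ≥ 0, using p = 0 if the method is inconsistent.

3

b = (1/6, 2/3, 1/6)
c = (0, 1/2, 1)
Ac = (0, 0, 1)
Σ b_i: 1/6·1 + 2/3·1 + 1/6·1 = 1 ✓
b·c: 2/3·1/2 + 1/6·1 = 1/2 ✓
b·c²: 2/3·1/4 + 1/6·1 = 1/3 ✓
b·Ac: 1/6·1 = 1/6 ✓; 3 stages ⇒ order 3.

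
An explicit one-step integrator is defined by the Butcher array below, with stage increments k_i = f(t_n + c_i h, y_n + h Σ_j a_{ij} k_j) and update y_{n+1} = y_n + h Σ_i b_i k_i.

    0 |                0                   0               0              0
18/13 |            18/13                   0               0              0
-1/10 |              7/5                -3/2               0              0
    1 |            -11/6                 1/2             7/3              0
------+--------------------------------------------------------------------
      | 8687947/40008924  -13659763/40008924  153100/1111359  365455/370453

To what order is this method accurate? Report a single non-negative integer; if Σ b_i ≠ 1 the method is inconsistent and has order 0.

b = (8687947/40008924, -13659763/40008924, 153100/1111359, 365455/370453)
c = (0, 18/13, -1/10, 1)
Ac = (0, 0, -27/13, 179/390)
Σ b_i: 8687947/40008924·1 + (-13659763/40008924)·1 + 153100/1111359·1 + 365455/370453·1 = 1 ✓
b·c: (-13659763/40008924)·18/13 + 153100/1111359·(-1/10) + 365455/370453·1 = 1/2 ✓
b·c²: (-13659763/40008924)·324/169 + 153100/1111359·1/100 + 365455/370453·1 = 1/3 ✓
b·Ac: 153100/1111359·(-27/13) + 365455/370453·179/390 = 1/6 ✓
b·c³: (-13659763/40008924)·5832/2197 + 153100/1111359·(-1/1000) + 365455/370453·1 = 11567807/144476670 ≠ 1/4 ⇒ order 3.
b·(c∘Ac): 153100/1111359·27/130 + 365455/370453·179/390 = 13910029/28895334 ≠ 1/8
b·Ac²: 153100/1111359·(-486/169) + 365455/370453·49783/50700 = 165427481/288953340 ≠ 1/12
b·A²c: 365455/370453·(-63/13) = -23023665/4815889 ≠ 1/24

3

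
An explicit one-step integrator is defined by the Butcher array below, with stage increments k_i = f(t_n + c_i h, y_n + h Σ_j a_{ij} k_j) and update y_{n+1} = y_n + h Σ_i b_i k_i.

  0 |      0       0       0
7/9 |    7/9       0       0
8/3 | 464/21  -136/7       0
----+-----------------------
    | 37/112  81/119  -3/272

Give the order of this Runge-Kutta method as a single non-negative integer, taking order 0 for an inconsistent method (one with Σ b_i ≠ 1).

b = (37/112, 81/119, -3/272)
c = (0, 7/9, 8/3)
Ac = (0, 0, -136/9)
Σ b_i: 37/112·1 + 81/119·1 + (-3/272)·1 = 1 ✓
b·c: 81/119·7/9 + (-3/272)·8/3 = 1/2 ✓
b·c²: 81/119·49/81 + (-3/272)·64/9 = 1/3 ✓
b·Ac: (-3/272)·(-136/9) = 1/6 ✓; 3 stages ⇒ order 3.

3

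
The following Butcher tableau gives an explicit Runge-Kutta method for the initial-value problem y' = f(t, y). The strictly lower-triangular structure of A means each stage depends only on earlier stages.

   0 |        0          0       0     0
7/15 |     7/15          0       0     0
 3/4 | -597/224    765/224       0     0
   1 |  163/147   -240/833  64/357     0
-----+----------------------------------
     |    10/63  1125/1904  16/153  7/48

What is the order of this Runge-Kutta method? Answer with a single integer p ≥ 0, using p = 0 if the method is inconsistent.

b = (10/63, 1125/1904, 16/153, 7/48)
c = (0, 7/15, 3/4, 1)
Ac = (0, 0, 51/32, 0)
Σ b_i: 10/63·1 + 1125/1904·1 + 16/153·1 + 7/48·1 = 1 ✓
b·c: 1125/1904·7/15 + 16/153·3/4 + 7/48·1 = 1/2 ✓
b·c²: 1125/1904·49/225 + 16/153·9/16 + 7/48·1 = 1/3 ✓
b·Ac: 16/153·51/32 = 1/6 ✓
b·c³: 1125/1904·343/3375 + 16/153·27/64 + 7/48·1 = 1/4 ✓
b·(c∘Ac): 16/153·153/128 = 1/8 ✓
b·Ac²: 16/153·119/160 + 7/48·4/105 = 1/12 ✓
b·A²c: 7/48·2/7 = 1/24 ✓; 4 stages ⇒ order 4.

4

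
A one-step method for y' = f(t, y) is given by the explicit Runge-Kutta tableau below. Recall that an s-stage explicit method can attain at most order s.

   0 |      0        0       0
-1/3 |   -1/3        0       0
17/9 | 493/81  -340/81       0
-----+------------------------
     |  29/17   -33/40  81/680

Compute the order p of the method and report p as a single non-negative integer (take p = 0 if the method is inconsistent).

3

b = (29/17, -33/40, 81/680)
c = (0, -1/3, 17/9)
Ac = (0, 0, 340/243)
Σ b_i: 29/17·1 + (-33/40)·1 + 81/680·1 = 1 ✓
b·c: (-33/40)·(-1/3) + 81/680·17/9 = 1/2 ✓
b·c²: (-33/40)·1/9 + 81/680·289/81 = 1/3 ✓
b·Ac: 81/680·340/243 = 1/6 ✓; 3 stages ⇒ order 3.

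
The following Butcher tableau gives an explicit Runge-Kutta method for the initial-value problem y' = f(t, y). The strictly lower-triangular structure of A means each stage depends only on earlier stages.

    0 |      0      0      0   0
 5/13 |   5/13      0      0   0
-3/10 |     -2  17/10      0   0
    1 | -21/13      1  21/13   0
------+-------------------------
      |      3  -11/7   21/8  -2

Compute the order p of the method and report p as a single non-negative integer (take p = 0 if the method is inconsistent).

0

b = (3, -11/7, 21/8, -2)
c = (0, 5/13, -3/10, 1)
Ac = (0, 0, 17/26, -1/10)
Σ b_i: 3·1 + (-11/7)·1 + 21/8·1 + (-2)·1 = 115/56 ≠ 1 ⇒ order 0.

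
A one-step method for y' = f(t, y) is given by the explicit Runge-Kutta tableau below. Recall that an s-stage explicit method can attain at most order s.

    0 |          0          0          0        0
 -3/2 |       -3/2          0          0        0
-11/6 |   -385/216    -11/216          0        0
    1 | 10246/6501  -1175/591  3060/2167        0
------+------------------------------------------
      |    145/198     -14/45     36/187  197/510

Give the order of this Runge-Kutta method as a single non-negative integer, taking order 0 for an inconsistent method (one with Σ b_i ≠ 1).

b = (145/198, -14/45, 36/187, 197/510)
c = (0, -3/2, -11/6, 1)
Ac = (0, 0, 11/144, 155/394)
Σ b_i: 145/198·1 + (-14/45)·1 + 36/187·1 + 197/510·1 = 1 ✓
b·c: (-14/45)·(-3/2) + 36/187·(-11/6) + 197/510·1 = 1/2 ✓
b·c²: (-14/45)·9/4 + 36/187·121/36 + 197/510·1 = 1/3 ✓
b·Ac: 36/187·11/144 + 197/510·155/394 = 1/6 ✓
b·c³: (-14/45)·(-27/8) + 36/187·(-1331/216) + 197/510·1 = 1/4 ✓
b·(c∘Ac): 36/187·(-121/864) + 197/510·155/394 = 1/8 ✓
b·Ac²: 36/187·(-11/96) + 197/510·215/788 = 1/12 ✓
b·A²c: 197/510·85/788 = 1/24 ✓; 4 stages ⇒ order 4.

4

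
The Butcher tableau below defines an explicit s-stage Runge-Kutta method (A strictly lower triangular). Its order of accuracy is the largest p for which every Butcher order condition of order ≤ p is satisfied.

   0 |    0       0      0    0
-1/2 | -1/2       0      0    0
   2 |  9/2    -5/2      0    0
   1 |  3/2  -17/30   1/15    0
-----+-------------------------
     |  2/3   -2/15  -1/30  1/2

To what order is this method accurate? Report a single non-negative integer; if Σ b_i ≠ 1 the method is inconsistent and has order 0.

4

b = (2/3, -2/15, -1/30, 1/2)
c = (0, -1/2, 2, 1)
Ac = (0, 0, 5/4, 5/12)
Σ b_i: 2/3·1 + (-2/15)·1 + (-1/30)·1 + 1/2·1 = 1 ✓
b·c: (-2/15)·(-1/2) + (-1/30)·2 + 1/2·1 = 1/2 ✓
b·c²: (-2/15)·1/4 + (-1/30)·4 + 1/2·1 = 1/3 ✓
b·Ac: (-1/30)·5/4 + 1/2·5/12 = 1/6 ✓
b·c³: (-2/15)·(-1/8) + (-1/30)·8 + 1/2·1 = 1/4 ✓
b·(c∘Ac): (-1/30)·5/2 + 1/2·5/12 = 1/8 ✓
b·Ac²: (-1/30)·(-5/8) + 1/2·1/8 = 1/12 ✓
b·A²c: 1/2·1/12 = 1/24 ✓; 4 stages ⇒ order 4.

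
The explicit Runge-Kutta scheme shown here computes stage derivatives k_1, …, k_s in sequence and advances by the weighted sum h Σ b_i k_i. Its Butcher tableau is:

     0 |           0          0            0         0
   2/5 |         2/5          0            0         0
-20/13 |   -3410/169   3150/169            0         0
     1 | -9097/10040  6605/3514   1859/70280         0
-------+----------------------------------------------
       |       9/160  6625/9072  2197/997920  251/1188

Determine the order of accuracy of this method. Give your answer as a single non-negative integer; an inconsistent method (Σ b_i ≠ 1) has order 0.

b = (9/160, 6625/9072, 2197/997920, 251/1188)
c = (0, 2/5, -20/13, 1)
Ac = (0, 0, 1260/169, 357/502)
Σ b_i: 9/160·1 + 6625/9072·1 + 2197/997920·1 + 251/1188·1 = 1 ✓
b·c: 6625/9072·2/5 + 2197/997920·(-20/13) + 251/1188·1 = 1/2 ✓
b·c²: 6625/9072·4/25 + 2197/997920·400/169 + 251/1188·1 = 1/3 ✓
b·Ac: 2197/997920·1260/169 + 251/1188·357/502 = 1/6 ✓
b·c³: 6625/9072·8/125 + 2197/997920·(-8000/2197) + 251/1188·1 = 1/4 ✓
b·(c∘Ac): 2197/997920·(-25200/2197) + 251/1188·357/502 = 1/8 ✓
b·Ac²: 2197/997920·504/169 + 251/1188·456/1255 = 1/12 ✓
b·A²c: 251/1188·99/502 = 1/24 ✓; 4 stages ⇒ order 4.

4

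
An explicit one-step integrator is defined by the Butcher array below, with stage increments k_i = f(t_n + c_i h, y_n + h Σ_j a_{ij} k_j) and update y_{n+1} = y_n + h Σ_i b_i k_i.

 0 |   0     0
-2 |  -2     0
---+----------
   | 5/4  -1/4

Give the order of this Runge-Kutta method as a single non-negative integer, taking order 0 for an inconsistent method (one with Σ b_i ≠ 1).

b = (5/4, -1/4)
c = (0, -2)
Σ b_i: 5/4·1 + (-1/4)·1 = 1 ✓
b·c: (-1/4)·(-2) = 1/2 ✓; 2 stages ⇒ order 2.

2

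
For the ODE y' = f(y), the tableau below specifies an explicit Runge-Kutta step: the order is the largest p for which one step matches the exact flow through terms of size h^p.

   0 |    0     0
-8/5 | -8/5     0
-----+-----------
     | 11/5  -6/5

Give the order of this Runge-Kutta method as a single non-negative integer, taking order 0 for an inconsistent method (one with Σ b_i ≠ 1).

1

b = (11/5, -6/5)
c = (0, -8/5)
Σ b_i: 11/5·1 + (-6/5)·1 = 1 ✓
b·c: (-6/5)·(-8/5) = 48/25 ≠ 1/2 ⇒ order 1.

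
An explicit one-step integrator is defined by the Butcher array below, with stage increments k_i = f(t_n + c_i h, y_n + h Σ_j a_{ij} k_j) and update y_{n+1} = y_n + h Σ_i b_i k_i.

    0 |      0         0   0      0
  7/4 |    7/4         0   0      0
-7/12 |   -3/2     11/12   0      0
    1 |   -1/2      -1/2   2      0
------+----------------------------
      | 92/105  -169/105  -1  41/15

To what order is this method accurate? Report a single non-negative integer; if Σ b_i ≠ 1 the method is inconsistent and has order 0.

b = (92/105, -169/105, -1, 41/15)
c = (0, 7/4, -7/12, 1)
Ac = (0, 0, 77/48, -49/24)
Σ b_i: 92/105·1 + (-169/105)·1 + (-1)·1 + 41/15·1 = 1 ✓
b·c: (-169/105)·7/4 + (-1)·(-7/12) + 41/15·1 = 1/2 ✓
b·c²: (-169/105)·49/16 + (-1)·49/144 + 41/15·1 = -913/360 ≠ 1/3 ⇒ order 2.
b·Ac: (-1)·77/48 + 41/15·(-49/24) = -5173/720 ≠ 1/6

2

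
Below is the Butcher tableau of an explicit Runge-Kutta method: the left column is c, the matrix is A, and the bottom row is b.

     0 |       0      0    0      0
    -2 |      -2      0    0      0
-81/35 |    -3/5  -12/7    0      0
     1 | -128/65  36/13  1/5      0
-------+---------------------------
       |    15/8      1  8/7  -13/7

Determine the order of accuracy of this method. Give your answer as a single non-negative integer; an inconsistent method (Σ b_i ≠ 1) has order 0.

b = (15/8, 1, 8/7, -13/7)
c = (0, -2, -81/35, 1)
Ac = (0, 0, 24/7, -13653/2275)
Σ b_i: 15/8·1 + 1·1 + 8/7·1 + (-13/7)·1 = 121/56 ≠ 1 ⇒ order 0.

0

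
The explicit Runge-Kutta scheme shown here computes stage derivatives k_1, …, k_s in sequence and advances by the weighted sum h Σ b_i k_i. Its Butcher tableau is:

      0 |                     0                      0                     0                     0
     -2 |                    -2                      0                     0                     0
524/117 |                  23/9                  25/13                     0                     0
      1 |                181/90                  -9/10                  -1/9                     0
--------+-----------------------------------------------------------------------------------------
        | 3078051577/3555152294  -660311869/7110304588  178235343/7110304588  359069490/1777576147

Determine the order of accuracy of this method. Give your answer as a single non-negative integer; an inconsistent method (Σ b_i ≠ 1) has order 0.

3

b = (3078051577/3555152294, -660311869/7110304588, 178235343/7110304588, 359069490/1777576147)
c = (0, -2, 524/117, 1)
Ac = (0, 0, -50/13, 6857/5265)
Σ b_i: 3078051577/3555152294·1 + (-660311869/7110304588)·1 + 178235343/7110304588·1 + 359069490/1777576147·1 = 1 ✓
b·c: (-660311869/7110304588)·(-2) + 178235343/7110304588·524/117 + 359069490/1777576147·1 = 1/2 ✓
b·c²: (-660311869/7110304588)·4 + 178235343/7110304588·274576/13689 + 359069490/1777576147·1 = 1/3 ✓
b·Ac: 178235343/7110304588·(-50/13) + 359069490/1777576147·6857/5265 = 1/6 ✓
b·c³: (-660311869/7110304588)·(-8) + 178235343/7110304588·143877824/1601613 + 359069490/1777576147·1 = 1994575243844/623929227597 ≠ 1/4 ⇒ order 3.
b·(c∘Ac): 178235343/7110304588·(-26200/1521) + 359069490/1777576147·6857/5265 = -899717464/5332728441 ≠ 1/8
b·Ac²: 178235343/7110304588·100/13 + 359069490/1777576147·(-3590498/616005) = -614299853279/623929227597 ≠ 1/12
b·A²c: 359069490/1777576147·50/117 = 153448500/1777576147 ≠ 1/24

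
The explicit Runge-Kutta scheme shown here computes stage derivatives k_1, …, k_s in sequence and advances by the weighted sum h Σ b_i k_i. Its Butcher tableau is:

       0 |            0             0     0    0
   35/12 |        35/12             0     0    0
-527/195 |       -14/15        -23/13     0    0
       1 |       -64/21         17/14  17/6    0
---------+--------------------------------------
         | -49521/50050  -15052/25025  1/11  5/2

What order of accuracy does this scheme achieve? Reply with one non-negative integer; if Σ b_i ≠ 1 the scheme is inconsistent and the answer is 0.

b = (-49521/50050, -15052/25025, 1/11, 5/2)
c = (0, 35/12, -527/195, 1)
Ac = (0, 0, -805/156, -19261/4680)
Σ b_i: (-49521/50050)·1 + (-15052/25025)·1 + 1/11·1 + 5/2·1 = 1 ✓
b·c: (-15052/25025)·35/12 + 1/11·(-527/195) + 5/2·1 = 1/2 ✓
b·c²: (-15052/25025)·1225/144 + 1/11·277729/38025 + 5/2·1 = -1089053/557700 ≠ 1/3 ⇒ order 2.
b·Ac: 1/11·(-805/156) + 5/2·(-19261/4680) = -221531/20592 ≠ 1/6

2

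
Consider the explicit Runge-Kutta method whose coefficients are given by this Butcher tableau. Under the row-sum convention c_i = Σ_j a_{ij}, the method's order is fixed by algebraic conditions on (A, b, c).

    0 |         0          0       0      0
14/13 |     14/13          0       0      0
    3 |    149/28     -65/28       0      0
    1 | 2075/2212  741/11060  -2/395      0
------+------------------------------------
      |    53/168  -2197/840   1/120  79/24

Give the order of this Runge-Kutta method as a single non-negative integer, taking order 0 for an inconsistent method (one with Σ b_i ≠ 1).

4

b = (53/168, -2197/840, 1/120, 79/24)
c = (0, 14/13, 3, 1)
Ac = (0, 0, -5/2, 9/158)
Σ b_i: 53/168·1 + (-2197/840)·1 + 1/120·1 + 79/24·1 = 1 ✓
b·c: (-2197/840)·14/13 + 1/120·3 + 79/24·1 = 1/2 ✓
b·c²: (-2197/840)·196/169 + 1/120·9 + 79/24·1 = 1/3 ✓
b·Ac: 1/120·(-5/2) + 79/24·9/158 = 1/6 ✓
b·c³: (-2197/840)·2744/2197 + 1/120·27 + 79/24·1 = 1/4 ✓
b·(c∘Ac): 1/120·(-15/2) + 79/24·9/158 = 1/8 ✓
b·Ac²: 1/120·(-35/13) + 79/24·33/1027 = 1/12 ✓
b·A²c: 79/24·1/79 = 1/24 ✓; 4 stages ⇒ order 4.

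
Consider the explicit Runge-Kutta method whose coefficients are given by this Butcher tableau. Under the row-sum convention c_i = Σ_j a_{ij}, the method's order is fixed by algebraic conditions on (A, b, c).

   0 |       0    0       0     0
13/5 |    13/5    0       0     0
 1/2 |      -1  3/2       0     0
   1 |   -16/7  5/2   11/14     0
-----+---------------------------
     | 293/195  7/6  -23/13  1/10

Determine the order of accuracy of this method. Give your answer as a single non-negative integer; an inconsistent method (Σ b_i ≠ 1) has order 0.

b = (293/195, 7/6, -23/13, 1/10)
c = (0, 13/5, 1/2, 1)
Ac = (0, 0, 39/10, 193/28)
Σ b_i: 293/195·1 + 7/6·1 + (-23/13)·1 + 1/10·1 = 1 ✓
b·c: 7/6·13/5 + (-23/13)·1/2 + 1/10·1 = 877/390 ≠ 1/2 ⇒ order 1.

1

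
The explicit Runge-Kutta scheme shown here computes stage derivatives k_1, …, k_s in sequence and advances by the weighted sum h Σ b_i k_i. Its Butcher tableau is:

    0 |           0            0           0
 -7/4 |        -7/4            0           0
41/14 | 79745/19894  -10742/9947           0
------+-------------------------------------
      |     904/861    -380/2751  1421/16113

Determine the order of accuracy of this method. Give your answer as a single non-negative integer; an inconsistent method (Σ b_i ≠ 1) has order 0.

b = (904/861, -380/2751, 1421/16113)
c = (0, -7/4, 41/14)
Ac = (0, 0, 5371/2842)
Σ b_i: 904/861·1 + (-380/2751)·1 + 1421/16113·1 = 1 ✓
b·c: (-380/2751)·(-7/4) + 1421/16113·41/14 = 1/2 ✓
b·c²: (-380/2751)·49/16 + 1421/16113·1681/196 = 1/3 ✓
b·Ac: 1421/16113·5371/2842 = 1/6 ✓; 3 stages ⇒ order 3.

3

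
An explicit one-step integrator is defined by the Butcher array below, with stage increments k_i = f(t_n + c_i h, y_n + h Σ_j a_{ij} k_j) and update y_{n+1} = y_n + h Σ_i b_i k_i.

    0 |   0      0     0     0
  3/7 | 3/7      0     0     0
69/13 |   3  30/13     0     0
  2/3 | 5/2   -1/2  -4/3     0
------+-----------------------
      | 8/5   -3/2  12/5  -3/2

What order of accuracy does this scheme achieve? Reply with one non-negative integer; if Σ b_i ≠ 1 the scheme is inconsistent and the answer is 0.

1

b = (8/5, -3/2, 12/5, -3/2)
c = (0, 3/7, 69/13, 2/3)
Ac = (0, 0, 90/91, -1327/182)
Σ b_i: 8/5·1 + (-3/2)·1 + 12/5·1 + (-3/2)·1 = 1 ✓
b·c: (-3/2)·3/7 + 12/5·69/13 + (-3/2)·2/3 = 10097/910 ≠ 1/2 ⇒ order 1.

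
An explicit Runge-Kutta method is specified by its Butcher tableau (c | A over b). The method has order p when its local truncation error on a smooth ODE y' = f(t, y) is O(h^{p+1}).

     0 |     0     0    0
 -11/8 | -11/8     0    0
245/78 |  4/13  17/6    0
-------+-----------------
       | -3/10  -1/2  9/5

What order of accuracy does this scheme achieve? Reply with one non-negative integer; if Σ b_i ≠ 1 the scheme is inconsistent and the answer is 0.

1

b = (-3/10, -1/2, 9/5)
c = (0, -11/8, 245/78)
Ac = (0, 0, -187/48)
Σ b_i: (-3/10)·1 + (-1/2)·1 + 9/5·1 = 1 ✓
b·c: (-1/2)·(-11/8) + 9/5·245/78 = 1319/208 ≠ 1/2 ⇒ order 1.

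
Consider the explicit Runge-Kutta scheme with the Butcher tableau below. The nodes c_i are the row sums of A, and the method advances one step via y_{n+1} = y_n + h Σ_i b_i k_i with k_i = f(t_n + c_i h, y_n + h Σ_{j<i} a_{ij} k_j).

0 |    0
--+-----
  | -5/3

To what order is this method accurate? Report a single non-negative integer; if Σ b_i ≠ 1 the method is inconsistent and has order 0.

0

b = (-5/3)
c = (0)
Σ b_i: (-5/3)·1 = -5/3 ≠ 1 ⇒ order 0.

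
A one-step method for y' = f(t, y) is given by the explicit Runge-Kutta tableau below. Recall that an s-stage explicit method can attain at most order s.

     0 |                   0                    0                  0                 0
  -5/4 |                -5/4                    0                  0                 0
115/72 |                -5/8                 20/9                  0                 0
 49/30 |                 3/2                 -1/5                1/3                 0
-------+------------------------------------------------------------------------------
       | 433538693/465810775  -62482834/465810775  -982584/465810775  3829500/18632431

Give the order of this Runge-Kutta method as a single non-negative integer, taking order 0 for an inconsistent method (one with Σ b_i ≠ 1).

3

b = (433538693/465810775, -62482834/465810775, -982584/465810775, 3829500/18632431)
c = (0, -5/4, 115/72, 49/30)
Ac = (0, 0, -25/9, 169/216)
Σ b_i: 433538693/465810775·1 + (-62482834/465810775)·1 + (-982584/465810775)·1 + 3829500/18632431·1 = 1 ✓
b·c: (-62482834/465810775)·(-5/4) + (-982584/465810775)·115/72 + 3829500/18632431·49/30 = 1/2 ✓
b·c²: (-62482834/465810775)·25/16 + (-982584/465810775)·13225/5184 + 3829500/18632431·2401/900 = 1/3 ✓
b·Ac: (-982584/465810775)·(-25/9) + 3829500/18632431·169/216 = 1/6 ✓
b·c³: (-62482834/465810775)·(-125/64) + (-982584/465810775)·1520875/373248 + 3829500/18632431·117649/27000 = 36992802287/32196840768 ≠ 1/4 ⇒ order 3.
b·(c∘Ac): (-982584/465810775)·(-2875/648) + 3829500/18632431·8281/6480 = 182455895/670767516 ≠ 1/8
b·Ac²: (-982584/465810775)·125/36 + 3829500/18632431·8365/15552 = 830871835/8049210192 ≠ 1/12
b·A²c: 3829500/18632431·(-25/27) = -10637500/55897293 ≠ 1/24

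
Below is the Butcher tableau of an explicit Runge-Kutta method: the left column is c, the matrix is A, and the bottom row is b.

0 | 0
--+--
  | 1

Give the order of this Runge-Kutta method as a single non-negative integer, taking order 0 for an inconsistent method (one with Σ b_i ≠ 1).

1

b = (1)
c = (0)
Σ b_i: 1·1 = 1 ✓; 1 stage ⇒ order 1.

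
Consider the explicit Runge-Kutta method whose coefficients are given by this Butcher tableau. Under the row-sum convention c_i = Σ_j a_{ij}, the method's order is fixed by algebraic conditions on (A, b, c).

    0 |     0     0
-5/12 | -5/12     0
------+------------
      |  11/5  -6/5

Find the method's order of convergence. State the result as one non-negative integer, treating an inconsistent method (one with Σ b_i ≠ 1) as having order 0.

b = (11/5, -6/5)
c = (0, -5/12)
Σ b_i: 11/5·1 + (-6/5)·1 = 1 ✓
b·c: (-6/5)·(-5/12) = 1/2 ✓; 2 stages ⇒ order 2.

2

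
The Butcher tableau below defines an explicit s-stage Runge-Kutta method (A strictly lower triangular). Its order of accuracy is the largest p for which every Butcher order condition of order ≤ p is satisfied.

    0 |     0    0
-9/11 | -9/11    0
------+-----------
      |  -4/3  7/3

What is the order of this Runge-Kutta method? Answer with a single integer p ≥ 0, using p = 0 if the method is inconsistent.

b = (-4/3, 7/3)
c = (0, -9/11)
Σ b_i: (-4/3)·1 + 7/3·1 = 1 ✓
b·c: 7/3·(-9/11) = -21/11 ≠ 1/2 ⇒ order 1.

1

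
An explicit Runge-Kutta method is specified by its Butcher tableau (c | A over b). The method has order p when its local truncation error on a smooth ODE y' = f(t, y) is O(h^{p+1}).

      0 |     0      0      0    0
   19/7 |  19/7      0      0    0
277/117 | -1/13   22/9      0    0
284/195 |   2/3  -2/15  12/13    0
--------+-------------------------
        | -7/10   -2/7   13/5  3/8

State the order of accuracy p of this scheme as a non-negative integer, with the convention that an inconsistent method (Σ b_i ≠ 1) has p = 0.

0

b = (-7/10, -2/7, 13/5, 3/8)
c = (0, 19/7, 277/117, 284/195)
Ac = (0, 0, 418/63, 10786/5915)
Σ b_i: (-7/10)·1 + (-2/7)·1 + 13/5·1 + 3/8·1 = 557/280 ≠ 1 ⇒ order 0.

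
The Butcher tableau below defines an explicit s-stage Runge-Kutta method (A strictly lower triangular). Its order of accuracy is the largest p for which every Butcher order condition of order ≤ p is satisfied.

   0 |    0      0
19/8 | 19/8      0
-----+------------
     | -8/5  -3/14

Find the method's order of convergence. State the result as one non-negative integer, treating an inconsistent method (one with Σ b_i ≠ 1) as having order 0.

b = (-8/5, -3/14)
c = (0, 19/8)
Σ b_i: (-8/5)·1 + (-3/14)·1 = -127/70 ≠ 1 ⇒ order 0.

0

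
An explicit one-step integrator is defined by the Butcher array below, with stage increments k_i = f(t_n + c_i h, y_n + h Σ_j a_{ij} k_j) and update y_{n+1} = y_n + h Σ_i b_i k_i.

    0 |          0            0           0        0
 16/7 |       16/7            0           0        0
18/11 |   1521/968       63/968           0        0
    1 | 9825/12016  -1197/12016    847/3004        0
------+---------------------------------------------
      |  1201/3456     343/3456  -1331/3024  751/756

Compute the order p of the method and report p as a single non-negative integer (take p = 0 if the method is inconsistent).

4

b = (1201/3456, 343/3456, -1331/3024, 751/756)
c = (0, 16/7, 18/11, 1)
Ac = (0, 0, 18/121, 351/1502)
Σ b_i: 1201/3456·1 + 343/3456·1 + (-1331/3024)·1 + 751/756·1 = 1 ✓
b·c: 343/3456·16/7 + (-1331/3024)·18/11 + 751/756·1 = 1/2 ✓
b·c²: 343/3456·256/49 + (-1331/3024)·324/121 + 751/756·1 = 1/3 ✓
b·Ac: (-1331/3024)·18/121 + 751/756·351/1502 = 1/6 ✓
b·c³: 343/3456·4096/343 + (-1331/3024)·5832/1331 + 751/756·1 = 1/4 ✓
b·(c∘Ac): (-1331/3024)·324/1331 + 751/756·351/1502 = 1/8 ✓
b·Ac²: (-1331/3024)·288/847 + 751/756·1233/5257 = 1/12 ✓
b·A²c: 751/756·63/1502 = 1/24 ✓; 4 stages ⇒ order 4.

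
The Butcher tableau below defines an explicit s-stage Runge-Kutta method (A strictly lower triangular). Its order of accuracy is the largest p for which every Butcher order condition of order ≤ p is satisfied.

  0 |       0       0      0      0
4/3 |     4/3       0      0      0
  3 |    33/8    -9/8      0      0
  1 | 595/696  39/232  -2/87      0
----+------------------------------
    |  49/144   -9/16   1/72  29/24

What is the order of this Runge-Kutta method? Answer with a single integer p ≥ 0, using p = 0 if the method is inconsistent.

4

b = (49/144, -9/16, 1/72, 29/24)
c = (0, 4/3, 3, 1)
Ac = (0, 0, -3/2, 9/58)
Σ b_i: 49/144·1 + (-9/16)·1 + 1/72·1 + 29/24·1 = 1 ✓
b·c: (-9/16)·4/3 + 1/72·3 + 29/24·1 = 1/2 ✓
b·c²: (-9/16)·16/9 + 1/72·9 + 29/24·1 = 1/3 ✓
b·Ac: 1/72·(-3/2) + 29/24·9/58 = 1/6 ✓
b·c³: (-9/16)·64/27 + 1/72·27 + 29/24·1 = 1/4 ✓
b·(c∘Ac): 1/72·(-9/2) + 29/24·9/58 = 1/8 ✓
b·Ac²: 1/72·(-2) + 29/24·8/87 = 1/12 ✓
b·A²c: 29/24·1/29 = 1/24 ✓; 4 stages ⇒ order 4.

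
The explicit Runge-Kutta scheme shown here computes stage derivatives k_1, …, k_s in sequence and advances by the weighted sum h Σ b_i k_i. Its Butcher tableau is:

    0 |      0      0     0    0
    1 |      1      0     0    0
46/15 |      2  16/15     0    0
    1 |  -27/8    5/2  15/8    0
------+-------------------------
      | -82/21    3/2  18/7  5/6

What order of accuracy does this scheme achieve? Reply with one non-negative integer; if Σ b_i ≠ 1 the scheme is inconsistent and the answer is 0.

b = (-82/21, 3/2, 18/7, 5/6)
c = (0, 1, 46/15, 1)
Ac = (0, 0, 16/15, 33/4)
Σ b_i: (-82/21)·1 + 3/2·1 + 18/7·1 + 5/6·1 = 1 ✓
b·c: 3/2·1 + 18/7·46/15 + 5/6·1 = 1073/105 ≠ 1/2 ⇒ order 1.

1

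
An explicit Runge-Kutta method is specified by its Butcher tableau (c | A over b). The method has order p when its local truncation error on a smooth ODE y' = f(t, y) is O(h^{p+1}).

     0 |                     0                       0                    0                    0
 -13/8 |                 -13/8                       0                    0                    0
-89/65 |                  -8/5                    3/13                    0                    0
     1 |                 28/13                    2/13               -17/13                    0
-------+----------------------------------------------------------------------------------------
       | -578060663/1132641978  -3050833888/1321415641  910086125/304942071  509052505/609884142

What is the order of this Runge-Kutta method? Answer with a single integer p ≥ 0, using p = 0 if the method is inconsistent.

3

b = (-578060663/1132641978, -3050833888/1321415641, 910086125/304942071, 509052505/609884142)
c = (0, -13/8, -89/65, 1)
Ac = (0, 0, -3/8, 5207/3380)
Σ b_i: (-578060663/1132641978)·1 + (-3050833888/1321415641)·1 + 910086125/304942071·1 + 509052505/609884142·1 = 1 ✓
b·c: (-3050833888/1321415641)·(-13/8) + 910086125/304942071·(-89/65) + 509052505/609884142·1 = 1/2 ✓
b·c²: (-3050833888/1321415641)·169/64 + 910086125/304942071·7921/4225 + 509052505/609884142·1 = 1/3 ✓
b·Ac: 910086125/304942071·(-3/8) + 509052505/609884142·5207/3380 = 1/6 ✓
b·c³: (-3050833888/1321415641)·(-2197/512) + 910086125/304942071·(-704969/274625) + 509052505/609884142·1 = 9304075765/3020378608 ≠ 1/4 ⇒ order 3.
b·(c∘Ac): 910086125/304942071·267/520 + 509052505/609884142·5207/3380 = 491085827/174252612 ≠ 1/8
b·Ac²: 910086125/304942071·39/64 + 509052505/609884142·(-3594999/1757600) = 105161216/943868315 ≠ 1/12
b·A²c: 509052505/609884142·51/104 = 665684045/1626357712 ≠ 1/24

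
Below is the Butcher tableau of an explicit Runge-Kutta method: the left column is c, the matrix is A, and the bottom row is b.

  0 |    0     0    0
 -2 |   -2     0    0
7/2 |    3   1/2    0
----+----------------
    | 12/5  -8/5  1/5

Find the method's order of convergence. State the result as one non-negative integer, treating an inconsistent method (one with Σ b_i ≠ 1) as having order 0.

1

b = (12/5, -8/5, 1/5)
c = (0, -2, 7/2)
Ac = (0, 0, -1)
Σ b_i: 12/5·1 + (-8/5)·1 + 1/5·1 = 1 ✓
b·c: (-8/5)·(-2) + 1/5·7/2 = 39/10 ≠ 1/2 ⇒ order 1.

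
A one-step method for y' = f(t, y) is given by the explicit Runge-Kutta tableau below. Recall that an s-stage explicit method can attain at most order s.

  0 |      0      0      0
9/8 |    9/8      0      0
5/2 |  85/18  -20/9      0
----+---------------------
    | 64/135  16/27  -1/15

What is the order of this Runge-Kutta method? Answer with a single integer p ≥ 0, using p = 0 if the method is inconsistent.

b = (64/135, 16/27, -1/15)
c = (0, 9/8, 5/2)
Ac = (0, 0, -5/2)
Σ b_i: 64/135·1 + 16/27·1 + (-1/15)·1 = 1 ✓
b·c: 16/27·9/8 + (-1/15)·5/2 = 1/2 ✓
b·c²: 16/27·81/64 + (-1/15)·25/4 = 1/3 ✓
b·Ac: (-1/15)·(-5/2) = 1/6 ✓; 3 stages ⇒ order 3.

3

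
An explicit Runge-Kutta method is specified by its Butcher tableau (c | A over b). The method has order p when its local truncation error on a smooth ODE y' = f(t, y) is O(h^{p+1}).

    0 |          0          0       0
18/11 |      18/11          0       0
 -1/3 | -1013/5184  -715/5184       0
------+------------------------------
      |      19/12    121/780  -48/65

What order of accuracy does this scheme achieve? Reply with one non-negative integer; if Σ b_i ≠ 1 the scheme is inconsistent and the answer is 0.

3

b = (19/12, 121/780, -48/65)
c = (0, 18/11, -1/3)
Ac = (0, 0, -65/288)
Σ b_i: 19/12·1 + 121/780·1 + (-48/65)·1 = 1 ✓
b·c: 121/780·18/11 + (-48/65)·(-1/3) = 1/2 ✓
b·c²: 121/780·324/121 + (-48/65)·1/9 = 1/3 ✓
b·Ac: (-48/65)·(-65/288) = 1/6 ✓; 3 stages ⇒ order 3.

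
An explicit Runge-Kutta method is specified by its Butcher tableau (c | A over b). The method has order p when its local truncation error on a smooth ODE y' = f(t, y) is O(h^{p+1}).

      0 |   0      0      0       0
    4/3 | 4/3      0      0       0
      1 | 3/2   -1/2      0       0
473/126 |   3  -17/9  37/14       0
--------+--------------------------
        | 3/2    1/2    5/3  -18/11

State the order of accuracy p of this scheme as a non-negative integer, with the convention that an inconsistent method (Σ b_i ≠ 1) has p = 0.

0

b = (3/2, 1/2, 5/3, -18/11)
c = (0, 4/3, 1, 473/126)
Ac = (0, 0, -2/3, 47/378)
Σ b_i: 3/2·1 + 1/2·1 + 5/3·1 + (-18/11)·1 = 67/33 ≠ 1 ⇒ order 0.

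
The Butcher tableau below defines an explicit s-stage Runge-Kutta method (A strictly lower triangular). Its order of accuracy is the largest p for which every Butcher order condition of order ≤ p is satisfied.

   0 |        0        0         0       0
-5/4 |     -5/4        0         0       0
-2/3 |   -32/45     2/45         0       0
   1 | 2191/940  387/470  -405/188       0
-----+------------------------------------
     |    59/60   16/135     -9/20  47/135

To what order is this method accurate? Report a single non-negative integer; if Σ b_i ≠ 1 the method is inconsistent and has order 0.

4

b = (59/60, 16/135, -9/20, 47/135)
c = (0, -5/4, -2/3, 1)
Ac = (0, 0, -1/18, 153/376)
Σ b_i: 59/60·1 + 16/135·1 + (-9/20)·1 + 47/135·1 = 1 ✓
b·c: 16/135·(-5/4) + (-9/20)·(-2/3) + 47/135·1 = 1/2 ✓
b·c²: 16/135·25/16 + (-9/20)·4/9 + 47/135·1 = 1/3 ✓
b·Ac: (-9/20)·(-1/18) + 47/135·153/376 = 1/6 ✓
b·c³: 16/135·(-125/64) + (-9/20)·(-8/27) + 47/135·1 = 1/4 ✓
b·(c∘Ac): (-9/20)·1/27 + 47/135·153/376 = 1/8 ✓
b·Ac²: (-9/20)·5/72 + 47/135·495/1504 = 1/12 ✓
b·A²c: 47/135·45/376 = 1/24 ✓; 4 stages ⇒ order 4.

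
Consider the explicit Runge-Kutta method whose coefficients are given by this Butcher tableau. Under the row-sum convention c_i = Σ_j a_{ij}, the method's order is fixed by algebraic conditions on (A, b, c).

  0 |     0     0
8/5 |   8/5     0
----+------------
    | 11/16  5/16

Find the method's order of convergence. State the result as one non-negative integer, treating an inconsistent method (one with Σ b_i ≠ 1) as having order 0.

b = (11/16, 5/16)
c = (0, 8/5)
Σ b_i: 11/16·1 + 5/16·1 = 1 ✓
b·c: 5/16·8/5 = 1/2 ✓; 2 stages ⇒ order 2.

2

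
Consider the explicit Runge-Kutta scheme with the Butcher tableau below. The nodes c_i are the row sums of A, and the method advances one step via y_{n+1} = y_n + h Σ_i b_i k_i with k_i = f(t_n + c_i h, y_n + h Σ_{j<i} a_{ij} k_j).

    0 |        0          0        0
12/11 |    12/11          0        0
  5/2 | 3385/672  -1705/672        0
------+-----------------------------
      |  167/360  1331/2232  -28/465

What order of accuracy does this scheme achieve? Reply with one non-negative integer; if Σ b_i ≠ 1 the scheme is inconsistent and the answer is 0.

b = (167/360, 1331/2232, -28/465)
c = (0, 12/11, 5/2)
Ac = (0, 0, -155/56)
Σ b_i: 167/360·1 + 1331/2232·1 + (-28/465)·1 = 1 ✓
b·c: 1331/2232·12/11 + (-28/465)·5/2 = 1/2 ✓
b·c²: 1331/2232·144/121 + (-28/465)·25/4 = 1/3 ✓
b·Ac: (-28/465)·(-155/56) = 1/6 ✓; 3 stages ⇒ order 3.

3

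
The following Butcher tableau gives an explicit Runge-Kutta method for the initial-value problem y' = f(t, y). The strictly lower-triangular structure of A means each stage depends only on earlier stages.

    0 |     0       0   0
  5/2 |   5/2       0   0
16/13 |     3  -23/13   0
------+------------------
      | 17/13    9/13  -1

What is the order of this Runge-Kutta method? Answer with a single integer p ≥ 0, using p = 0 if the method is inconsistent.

b = (17/13, 9/13, -1)
c = (0, 5/2, 16/13)
Ac = (0, 0, -115/26)
Σ b_i: 17/13·1 + 9/13·1 + (-1)·1 = 1 ✓
b·c: 9/13·5/2 + (-1)·16/13 = 1/2 ✓
b·c²: 9/13·25/4 + (-1)·256/169 = 1901/676 ≠ 1/3 ⇒ order 2.
b·Ac: (-1)·(-115/26) = 115/26 ≠ 1/6

2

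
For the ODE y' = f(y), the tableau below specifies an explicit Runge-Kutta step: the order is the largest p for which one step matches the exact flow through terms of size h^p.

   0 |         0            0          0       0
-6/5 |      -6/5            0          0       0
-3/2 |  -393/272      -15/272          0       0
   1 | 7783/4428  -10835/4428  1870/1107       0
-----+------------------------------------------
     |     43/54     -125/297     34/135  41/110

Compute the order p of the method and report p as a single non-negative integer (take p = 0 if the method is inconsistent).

4

b = (43/54, -125/297, 34/135, 41/110)
c = (0, -6/5, -3/2, 1)
Ac = (0, 0, 9/136, 33/82)
Σ b_i: 43/54·1 + (-125/297)·1 + 34/135·1 + 41/110·1 = 1 ✓
b·c: (-125/297)·(-6/5) + 34/135·(-3/2) + 41/110·1 = 1/2 ✓
b·c²: (-125/297)·36/25 + 34/135·9/4 + 41/110·1 = 1/3 ✓
b·Ac: 34/135·9/136 + 41/110·33/82 = 1/6 ✓
b·c³: (-125/297)·(-216/125) + 34/135·(-27/8) + 41/110·1 = 1/4 ✓
b·(c∘Ac): 34/135·(-27/272) + 41/110·33/82 = 1/8 ✓
b·Ac²: 34/135·(-27/340) + 41/110·341/1230 = 1/12 ✓
b·A²c: 41/110·55/492 = 1/24 ✓; 4 stages ⇒ order 4.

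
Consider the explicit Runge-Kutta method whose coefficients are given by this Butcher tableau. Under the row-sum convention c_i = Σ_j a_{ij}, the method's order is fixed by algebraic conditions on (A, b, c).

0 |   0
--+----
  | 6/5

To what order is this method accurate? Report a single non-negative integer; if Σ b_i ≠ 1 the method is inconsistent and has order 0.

0

b = (6/5)
c = (0)
Σ b_i: 6/5·1 = 6/5 ≠ 1 ⇒ order 0.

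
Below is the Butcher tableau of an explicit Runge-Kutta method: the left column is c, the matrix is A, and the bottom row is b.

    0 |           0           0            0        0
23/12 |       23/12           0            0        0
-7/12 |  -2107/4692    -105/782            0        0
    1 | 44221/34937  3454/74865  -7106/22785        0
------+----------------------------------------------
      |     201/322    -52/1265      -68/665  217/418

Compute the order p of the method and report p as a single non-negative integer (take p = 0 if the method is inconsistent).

4

b = (201/322, -52/1265, -68/665, 217/418)
c = (0, 23/12, -7/12, 1)
Ac = (0, 0, -35/136, 176/651)
Σ b_i: 201/322·1 + (-52/1265)·1 + (-68/665)·1 + 217/418·1 = 1 ✓
b·c: (-52/1265)·23/12 + (-68/665)·(-7/12) + 217/418·1 = 1/2 ✓
b·c²: (-52/1265)·529/144 + (-68/665)·49/144 + 217/418·1 = 1/3 ✓
b·Ac: (-68/665)·(-35/136) + 217/418·176/651 = 1/6 ✓
b·c³: (-52/1265)·12167/1728 + (-68/665)·(-343/1728) + 217/418·1 = 1/4 ✓
b·(c∘Ac): (-68/665)·245/1632 + 217/418·176/651 = 1/8 ✓
b·Ac²: (-68/665)·(-805/1632) + 217/418·55/868 = 1/12 ✓
b·A²c: 217/418·209/2604 = 1/24 ✓; 4 stages ⇒ order 4.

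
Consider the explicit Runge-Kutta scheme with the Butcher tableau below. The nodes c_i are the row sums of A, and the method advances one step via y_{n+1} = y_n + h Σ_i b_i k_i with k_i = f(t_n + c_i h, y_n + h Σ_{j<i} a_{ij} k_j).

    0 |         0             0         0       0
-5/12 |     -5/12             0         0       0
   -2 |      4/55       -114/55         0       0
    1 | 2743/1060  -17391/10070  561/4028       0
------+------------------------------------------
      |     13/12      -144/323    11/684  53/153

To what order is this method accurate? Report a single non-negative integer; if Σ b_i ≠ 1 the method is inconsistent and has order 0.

4

b = (13/12, -144/323, 11/684, 53/153)
c = (0, -5/12, -2, 1)
Ac = (0, 0, 19/22, 187/424)
Σ b_i: 13/12·1 + (-144/323)·1 + 11/684·1 + 53/153·1 = 1 ✓
b·c: (-144/323)·(-5/12) + 11/684·(-2) + 53/153·1 = 1/2 ✓
b·c²: (-144/323)·25/144 + 11/684·4 + 53/153·1 = 1/3 ✓
b·Ac: 11/684·19/22 + 53/153·187/424 = 1/6 ✓
b·c³: (-144/323)·(-125/1728) + 11/684·(-8) + 53/153·1 = 1/4 ✓
b·(c∘Ac): 11/684·(-19/11) + 53/153·187/424 = 1/8 ✓
b·Ac²: 11/684·(-95/264) + 53/153·1309/5088 = 1/12 ✓
b·A²c: 53/153·51/424 = 1/24 ✓; 4 stages ⇒ order 4.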